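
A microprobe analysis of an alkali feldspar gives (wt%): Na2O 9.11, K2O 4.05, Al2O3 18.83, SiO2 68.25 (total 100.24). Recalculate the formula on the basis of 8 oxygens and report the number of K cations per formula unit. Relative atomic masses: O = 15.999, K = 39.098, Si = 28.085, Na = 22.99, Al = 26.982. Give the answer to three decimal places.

0.228 K apfu

Na2O: 9.11/61.979 = 0.14699 mol → 0.29398 mol Na, 0.14699 mol O.
K2O: 4.05/94.195 = 0.04300 mol → 0.08600 mol K, 0.04300 mol O.
Al2O3: 18.83/101.961 = 0.18468 mol → 0.36936 mol Al, 0.55404 mol O.
SiO2: 68.25/60.083 = 1.13593 mol → 1.13593 mol Si, 2.27186 mol O.
Total oxygen = 3.01589 mol. Normalization factor = 8/3.01589 = 2.65262.
K per 8 O = 0.08600 × 2.65262 = 0.228.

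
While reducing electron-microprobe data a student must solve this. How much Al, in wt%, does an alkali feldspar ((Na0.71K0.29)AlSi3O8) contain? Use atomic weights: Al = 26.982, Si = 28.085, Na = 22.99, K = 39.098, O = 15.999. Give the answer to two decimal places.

Molar mass of (Na0.71K0.29)AlSi3O8: 0.71×22.99 + 0.29×39.098 + 1×26.982 + 3×28.085 + 8×15.999 = 266.890 g/mol.
Mass of Al per formula unit: 1 × 26.982 = 26.982 g.
Weight fraction Al = 26.982 / 266.890 = 0.1011.

10.11 wt%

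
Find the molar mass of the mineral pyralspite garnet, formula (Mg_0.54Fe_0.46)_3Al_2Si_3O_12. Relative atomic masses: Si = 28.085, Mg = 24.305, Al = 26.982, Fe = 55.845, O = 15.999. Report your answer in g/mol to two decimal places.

The formula mass is the sum 1.62*24.305 + 1.38*55.845 + 2*26.982 + 3*28.085 + 12*15.999.

446.65 g/mol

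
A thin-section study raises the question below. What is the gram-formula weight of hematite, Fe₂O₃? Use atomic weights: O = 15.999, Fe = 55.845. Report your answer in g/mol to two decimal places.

Fe: 2 × 55.845 = 111.6900
O: 3 × 15.999 = 47.9970
Summing the contributions gives the formula mass.

159.69 g/mol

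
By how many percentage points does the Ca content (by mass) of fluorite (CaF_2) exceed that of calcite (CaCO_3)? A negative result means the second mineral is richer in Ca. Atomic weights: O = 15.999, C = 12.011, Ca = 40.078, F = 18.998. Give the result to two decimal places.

First mineral: 40.078 g Ca in 78.074 g formula = 51.33 wt% Ca.
Second mineral: 40.078 g Ca in 100.086 g formula = 40.04 wt% Ca.
51.33% − 40.04% gives a difference of 11.29 percentage points.

11.29 percentage points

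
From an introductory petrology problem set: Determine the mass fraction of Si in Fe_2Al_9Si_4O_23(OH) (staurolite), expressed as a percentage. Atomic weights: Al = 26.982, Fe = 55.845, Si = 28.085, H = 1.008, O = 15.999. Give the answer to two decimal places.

13.19 weight percent

M(Fe_2Al_9Si_4O_23(OH)) = 851.852 g/mol.
Si contributes 4 × 28.085 = 112.340 g per mole.
112.340/851.852 = 0.1319 → 13.19%.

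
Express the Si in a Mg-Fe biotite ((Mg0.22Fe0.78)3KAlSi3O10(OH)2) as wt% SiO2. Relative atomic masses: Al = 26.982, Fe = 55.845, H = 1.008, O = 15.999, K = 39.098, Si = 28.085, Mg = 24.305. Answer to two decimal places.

36.71 wt%

M((Mg0.22Fe0.78)3KAlSi3O10(OH)2) = 491.058 g/mol; M(SiO2) = 60.083 g/mol.
Moles SiO2 per formula unit = 3 Si ÷ 1 = 3.0000.
SiO2 fraction = (3.0000 × 60.083) / 491.058 = 180.249/491.058 = 0.3671.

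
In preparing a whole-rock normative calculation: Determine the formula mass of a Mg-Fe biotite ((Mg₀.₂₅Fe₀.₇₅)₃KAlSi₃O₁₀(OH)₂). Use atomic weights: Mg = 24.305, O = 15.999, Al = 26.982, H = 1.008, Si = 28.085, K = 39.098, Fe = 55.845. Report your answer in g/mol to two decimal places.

488.22 g/mol

The formula mass is the sum 0.75·24.305 + 2.25·55.845 + 1·39.098 + 1·26.982 + 3·28.085 + 12·15.999 + 2·1.008.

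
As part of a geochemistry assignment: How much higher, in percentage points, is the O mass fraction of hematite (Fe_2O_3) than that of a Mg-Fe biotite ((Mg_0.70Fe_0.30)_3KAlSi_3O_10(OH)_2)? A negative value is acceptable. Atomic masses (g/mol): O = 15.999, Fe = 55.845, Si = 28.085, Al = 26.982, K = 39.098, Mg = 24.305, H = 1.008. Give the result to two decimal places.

M(Fe_2O_3) = 159.687 g/mol, so wt% O = 47.997/159.687 × 100 = 30.06%.
M((Mg_0.70Fe_0.30)_3KAlSi_3O_10(OH)_2) = 445.640 g/mol, so wt% O = 191.988/445.640 × 100 = 43.08%.
30.06 − 43.08 = -13.02 pp.

-13.02 percentage points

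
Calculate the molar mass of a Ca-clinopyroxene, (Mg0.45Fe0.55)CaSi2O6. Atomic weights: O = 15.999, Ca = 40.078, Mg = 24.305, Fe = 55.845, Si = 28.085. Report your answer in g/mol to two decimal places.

233.89 g/mol

M = 0.45(24.305) + 0.55(55.845) + 1(40.078) + 2(28.085) + 6(15.999)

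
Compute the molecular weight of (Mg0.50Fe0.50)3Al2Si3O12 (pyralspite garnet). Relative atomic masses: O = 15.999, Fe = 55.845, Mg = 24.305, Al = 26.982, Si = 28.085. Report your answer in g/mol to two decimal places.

Mg: 1.50 × 24.305 = 36.4575
Fe: 1.50 × 55.845 = 83.7675
Al: 2 × 26.982 = 53.9640
Si: 3 × 28.085 = 84.2550
O: 12 × 15.999 = 191.9880
Summing the contributions gives the formula mass.

450.43 g/mol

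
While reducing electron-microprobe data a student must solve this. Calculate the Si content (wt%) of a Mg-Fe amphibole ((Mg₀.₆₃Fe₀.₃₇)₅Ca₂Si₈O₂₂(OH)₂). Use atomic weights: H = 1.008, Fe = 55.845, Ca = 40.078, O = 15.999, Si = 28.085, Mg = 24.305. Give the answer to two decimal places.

M((Mg₀.₆₃Fe₀.₃₇)₅Ca₂Si₈O₂₂(OH)₂) = 870.702 g/mol.
Si contributes 8 × 28.085 = 224.680 g per mole.
224.680/870.702 = 0.2580 → 25.80%.

25.80 wt%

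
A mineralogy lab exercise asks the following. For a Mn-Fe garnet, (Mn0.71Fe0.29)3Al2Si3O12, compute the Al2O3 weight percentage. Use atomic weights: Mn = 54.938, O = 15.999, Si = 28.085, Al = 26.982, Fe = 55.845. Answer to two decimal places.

Formula mass = 495.810 g/mol.
2 Al → 1.0000 mol Al2O3 per formula unit; M(Al2O3) = 101.961, so Al2O3 mass = 101.961 g.
101.961/495.810 × 100 = 20.56 wt%.

20.56 wt%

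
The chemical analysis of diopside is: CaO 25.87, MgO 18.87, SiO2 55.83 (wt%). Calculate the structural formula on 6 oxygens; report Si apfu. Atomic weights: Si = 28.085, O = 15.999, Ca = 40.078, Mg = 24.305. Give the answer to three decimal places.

2.000 Si apfu

CaO: 25.87/56.077 = 0.46133 mol → 0.46133 mol Ca, 0.46133 mol O.
MgO: 18.87/40.304 = 0.46819 mol → 0.46819 mol Mg, 0.46819 mol O.
SiO2: 55.83/60.083 = 0.92921 mol → 0.92921 mol Si, 1.85842 mol O.
Total oxygen = 2.78794 mol. Normalization factor = 6/2.78794 = 2.15213.
Si per 6 O = 0.92921 × 2.15213 = 2.000.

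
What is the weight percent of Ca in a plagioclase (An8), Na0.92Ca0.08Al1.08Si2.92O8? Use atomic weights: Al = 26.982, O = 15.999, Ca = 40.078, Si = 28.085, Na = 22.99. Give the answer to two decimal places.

Formula mass = 0.92×22.99 + 0.08×40.078 + 1.08×26.982 + 2.92×28.085 + 8×15.999 = 263.498 g/mol, of which 3.206 g is Ca.
So Ca makes up 3.206/263.498 = 0.0122 of the mass, i.e. 1.22%.

1.22 wt%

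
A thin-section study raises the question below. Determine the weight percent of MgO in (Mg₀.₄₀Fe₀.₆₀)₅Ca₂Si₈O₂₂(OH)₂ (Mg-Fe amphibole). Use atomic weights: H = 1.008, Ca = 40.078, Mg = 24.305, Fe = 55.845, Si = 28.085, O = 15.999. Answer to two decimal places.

8.89 wt%

Molar mass of (Mg₀.₄₀Fe₀.₆₀)₅Ca₂Si₈O₂₂(OH)₂ = 2*24.305 + 3*55.845 + 2*40.078 + 8*28.085 + 24*15.999 + 2*1.008 = 906.973 g/mol.
Each formula unit contains 2 Mg, equivalent to 2/1 = 2.0000 mol MgO.
M(MgO) = 1×24.305 + 1×15.999 = 40.304 g/mol.
Mass of MgO per formula unit = 2.0000 × 40.304 = 80.608 g.
MgO wt% = 80.608 / 906.973 × 100 = 8.89%.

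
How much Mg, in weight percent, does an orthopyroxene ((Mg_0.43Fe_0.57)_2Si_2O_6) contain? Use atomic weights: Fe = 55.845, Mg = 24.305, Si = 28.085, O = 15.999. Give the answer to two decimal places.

8.83 weight percent

Formula mass = 0.86×24.305 + 1.14×55.845 + 2×28.085 + 6×15.999 = 236.730 g/mol, of which 20.902 g is Mg.
So Mg makes up 20.902/236.730 = 0.0883 of the mass, i.e. 8.83%.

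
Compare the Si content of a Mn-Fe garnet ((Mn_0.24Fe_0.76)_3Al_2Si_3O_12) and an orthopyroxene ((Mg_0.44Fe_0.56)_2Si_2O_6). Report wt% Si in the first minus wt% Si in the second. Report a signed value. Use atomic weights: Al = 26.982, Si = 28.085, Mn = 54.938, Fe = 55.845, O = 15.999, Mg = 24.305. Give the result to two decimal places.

Si in (Mn_0.24Fe_0.76)_3Al_2Si_3O_12: molar mass 497.089 g/mol; 3×28.085 = 84.255 g → 16.95 wt%.
Si in (Mg_0.44Fe_0.56)_2Si_2O_6: molar mass 236.099 g/mol; 2×28.085 = 56.170 g → 23.79 wt%.
Difference = 16.95 − 23.79 = -6.84 percentage points.

-6.84 percentage points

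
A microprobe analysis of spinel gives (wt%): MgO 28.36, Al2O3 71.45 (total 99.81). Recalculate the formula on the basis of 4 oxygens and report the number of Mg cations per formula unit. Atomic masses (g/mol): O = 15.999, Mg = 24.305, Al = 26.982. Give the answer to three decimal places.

1.003 Mg apfu

MgO (M=40.304): mol = 0.70365; Mg = 0.70365, O = 0.70365.
Al2O3 (M=101.961): mol = 0.70076; Al = 1.40152, O = 2.10228.
ΣO = 2.80593; factor = 4/ΣO = 1.42555.
Mg apfu = 0.70365 × 1.42555 = 1.003.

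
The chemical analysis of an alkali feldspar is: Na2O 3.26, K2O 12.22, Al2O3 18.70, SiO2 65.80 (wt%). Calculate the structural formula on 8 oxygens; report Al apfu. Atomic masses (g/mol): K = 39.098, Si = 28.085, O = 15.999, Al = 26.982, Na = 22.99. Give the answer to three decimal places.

Na2O: 3.26/61.979 = 0.05260 mol → 0.10520 mol Na, 0.05260 mol O.
K2O: 12.22/94.195 = 0.12973 mol → 0.25946 mol K, 0.12973 mol O.
Al2O3: 18.70/101.961 = 0.18340 mol → 0.36680 mol Al, 0.55020 mol O.
SiO2: 65.80/60.083 = 1.09515 mol → 1.09515 mol Si, 2.19030 mol O.
Total oxygen = 2.92283 mol. Normalization factor = 8/2.92283 = 2.73707.
Al per 8 O = 0.36680 × 2.73707 = 1.004.

1.004 Al apfu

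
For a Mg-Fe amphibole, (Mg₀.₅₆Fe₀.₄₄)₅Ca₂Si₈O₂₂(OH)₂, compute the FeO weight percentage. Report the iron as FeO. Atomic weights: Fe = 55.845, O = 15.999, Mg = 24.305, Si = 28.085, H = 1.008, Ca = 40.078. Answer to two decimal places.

17.93 wt%

M((Mg₀.₅₆Fe₀.₄₄)₅Ca₂Si₈O₂₂(OH)₂) = 881.741 g/mol; M(FeO) = 71.844 g/mol.
Moles FeO per formula unit = 2.20 Fe ÷ 1 = 2.2000.
FeO fraction = (2.2000 × 71.844) / 881.741 = 158.057/881.741 = 0.1793.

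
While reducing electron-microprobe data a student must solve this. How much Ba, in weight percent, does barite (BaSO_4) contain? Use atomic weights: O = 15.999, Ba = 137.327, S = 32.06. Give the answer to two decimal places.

Formula mass = 1·137.327 + 1·32.06 + 4·15.999 = 233.383 g/mol, of which 137.327 g is Ba.
So Ba makes up 137.327/233.383 = 0.5884 of the mass, i.e. 58.84%.

58.84 weight percent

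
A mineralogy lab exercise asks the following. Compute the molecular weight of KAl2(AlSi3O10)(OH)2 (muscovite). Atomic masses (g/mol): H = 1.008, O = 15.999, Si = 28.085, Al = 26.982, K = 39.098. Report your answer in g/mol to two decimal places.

398.30 g/mol

K: 1 × 39.098 = 39.0980
Al: 3 × 26.982 = 80.9460
Si: 3 × 28.085 = 84.2550
O: 12 × 15.999 = 191.9880
H: 2 × 1.008 = 2.0160
Summing the contributions gives the formula mass.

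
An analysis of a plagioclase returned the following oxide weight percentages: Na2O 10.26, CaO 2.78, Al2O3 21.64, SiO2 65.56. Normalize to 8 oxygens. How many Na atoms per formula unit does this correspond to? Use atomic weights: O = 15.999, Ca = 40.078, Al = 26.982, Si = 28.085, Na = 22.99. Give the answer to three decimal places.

0.873 Na apfu

10.26 wt% Na2O ÷ 61.979 g/mol = 0.16554 mol, giving 0.33108 Na and 0.16554 O.
2.78 wt% CaO ÷ 56.077 g/mol = 0.04957 mol, giving 0.04957 Ca and 0.04957 O.
21.64 wt% Al2O3 ÷ 101.961 g/mol = 0.21224 mol, giving 0.42448 Al and 0.63672 O.
65.56 wt% SiO2 ÷ 60.083 g/mol = 1.09116 mol, giving 1.09116 Si and 2.18232 O.
Oxygen sums to 3.03415; scaling by 8/3.03415 = 2.63665 puts the formula on 8 O.
Na: 0.33108 × 2.63665 = 0.873 atoms per formula unit.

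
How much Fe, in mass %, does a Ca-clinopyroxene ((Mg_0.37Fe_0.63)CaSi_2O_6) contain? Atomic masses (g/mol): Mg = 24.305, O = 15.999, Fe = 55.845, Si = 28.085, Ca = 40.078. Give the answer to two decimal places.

Formula mass = 0.37×24.305 + 0.63×55.845 + 1×40.078 + 2×28.085 + 6×15.999 = 236.417 g/mol, of which 35.182 g is Fe.
So Fe makes up 35.182/236.417 = 0.1488 of the mass, i.e. 14.88%.

14.88 mass %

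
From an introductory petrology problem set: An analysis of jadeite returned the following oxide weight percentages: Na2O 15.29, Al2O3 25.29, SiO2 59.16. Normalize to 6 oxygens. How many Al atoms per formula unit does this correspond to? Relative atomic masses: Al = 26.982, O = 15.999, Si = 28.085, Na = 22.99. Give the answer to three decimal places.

1.006 Al apfu

Na2O: 15.29/61.979 = 0.24670 mol → 0.49340 mol Na, 0.24670 mol O.
Al2O3: 25.29/101.961 = 0.24804 mol → 0.49608 mol Al, 0.74412 mol O.
SiO2: 59.16/60.083 = 0.98464 mol → 0.98464 mol Si, 1.96928 mol O.
Total oxygen = 2.96010 mol. Normalization factor = 6/2.96010 = 2.02696.
Al per 6 O = 0.49608 × 2.02696 = 1.006.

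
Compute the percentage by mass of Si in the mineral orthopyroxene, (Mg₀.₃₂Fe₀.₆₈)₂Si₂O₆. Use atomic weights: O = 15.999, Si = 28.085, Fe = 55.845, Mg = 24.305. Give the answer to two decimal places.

M((Mg₀.₃₂Fe₀.₆₈)₂Si₂O₆) = 243.668 g/mol.
Si contributes 2 × 28.085 = 56.170 g per mole.
56.170/243.668 = 0.2305 → 23.05%.

23.05 weight percent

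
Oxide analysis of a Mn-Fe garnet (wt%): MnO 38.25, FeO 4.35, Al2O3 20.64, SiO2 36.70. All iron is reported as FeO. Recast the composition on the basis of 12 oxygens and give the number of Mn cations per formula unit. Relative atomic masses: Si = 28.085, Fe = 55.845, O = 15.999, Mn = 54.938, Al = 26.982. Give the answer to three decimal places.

MnO (M=70.937): mol = 0.53921; Mn = 0.53921, O = 0.53921.
FeO (M=71.844): mol = 0.06055; Fe = 0.06055, O = 0.06055.
Al2O3 (M=101.961): mol = 0.20243; Al = 0.40486, O = 0.60729.
SiO2 (M=60.083): mol = 0.61082; Si = 0.61082, O = 1.22164.
ΣO = 2.42869; factor = 12/ΣO = 4.94094.
Mn apfu = 0.53921 × 4.94094 = 2.664.

2.664 Mn apfu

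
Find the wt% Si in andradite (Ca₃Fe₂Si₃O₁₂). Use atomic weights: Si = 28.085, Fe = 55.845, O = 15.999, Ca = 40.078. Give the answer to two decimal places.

Formula mass = 3×40.078 + 2×55.845 + 3×28.085 + 12×15.999 = 508.167 g/mol, of which 84.255 g is Si.
So Si makes up 84.255/508.167 = 0.1658 of the mass, i.e. 16.58%.

16.58 wt%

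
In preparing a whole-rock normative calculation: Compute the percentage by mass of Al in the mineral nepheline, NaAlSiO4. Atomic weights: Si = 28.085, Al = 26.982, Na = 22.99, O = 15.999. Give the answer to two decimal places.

18.99 weight percent

M(NaAlSiO4) = 142.053 g/mol.
Al contributes 1 × 26.982 = 26.982 g per mole.
26.982/142.053 = 0.1899 → 18.99%.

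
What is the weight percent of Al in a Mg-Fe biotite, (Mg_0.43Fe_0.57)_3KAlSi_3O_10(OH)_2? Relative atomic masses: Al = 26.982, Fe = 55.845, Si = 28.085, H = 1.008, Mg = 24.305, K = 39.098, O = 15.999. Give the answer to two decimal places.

5.73 wt%

M((Mg_0.43Fe_0.57)_3KAlSi_3O_10(OH)_2) = 471.187 g/mol.
Al contributes 1 × 26.982 = 26.982 g per mole.
26.982/471.187 = 0.0573 → 5.73%.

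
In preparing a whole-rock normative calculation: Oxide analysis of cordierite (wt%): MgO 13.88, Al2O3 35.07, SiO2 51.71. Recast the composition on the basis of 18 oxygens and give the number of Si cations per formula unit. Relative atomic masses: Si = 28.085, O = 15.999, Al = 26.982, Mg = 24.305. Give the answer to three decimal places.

MgO: 13.88/40.304 = 0.34438 mol → 0.34438 mol Mg, 0.34438 mol O.
Al2O3: 35.07/101.961 = 0.34396 mol → 0.68792 mol Al, 1.03188 mol O.
SiO2: 51.71/60.083 = 0.86064 mol → 0.86064 mol Si, 1.72128 mol O.
Total oxygen = 3.09754 mol. Normalization factor = 18/3.09754 = 5.81106.
Si per 18 O = 0.86064 × 5.81106 = 5.001.

5.001 Si apfu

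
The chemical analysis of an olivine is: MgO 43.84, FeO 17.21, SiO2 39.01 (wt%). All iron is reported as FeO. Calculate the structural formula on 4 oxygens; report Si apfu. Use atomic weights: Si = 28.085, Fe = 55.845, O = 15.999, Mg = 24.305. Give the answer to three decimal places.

0.989 Si apfu

43.84 wt% MgO ÷ 40.304 g/mol = 1.08773 mol, giving 1.08773 Mg and 1.08773 O.
17.21 wt% FeO ÷ 71.844 g/mol = 0.23955 mol, giving 0.23955 Fe and 0.23955 O.
39.01 wt% SiO2 ÷ 60.083 g/mol = 0.64927 mol, giving 0.64927 Si and 1.29854 O.
Oxygen sums to 2.62582; scaling by 4/2.62582 = 1.52333 puts the formula on 4 O.
Si: 0.64927 × 1.52333 = 0.989 atoms per formula unit.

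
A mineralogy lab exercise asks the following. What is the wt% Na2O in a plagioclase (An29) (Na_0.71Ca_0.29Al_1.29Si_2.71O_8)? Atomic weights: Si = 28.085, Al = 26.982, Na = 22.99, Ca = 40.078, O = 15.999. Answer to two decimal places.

Formula mass = 266.855 g/mol.
0.71 Na → 0.3550 mol Na2O per formula unit; M(Na2O) = 61.979, so Na2O mass = 22.003 g.
22.003/266.855 × 100 = 8.25 wt%.

8.25 wt%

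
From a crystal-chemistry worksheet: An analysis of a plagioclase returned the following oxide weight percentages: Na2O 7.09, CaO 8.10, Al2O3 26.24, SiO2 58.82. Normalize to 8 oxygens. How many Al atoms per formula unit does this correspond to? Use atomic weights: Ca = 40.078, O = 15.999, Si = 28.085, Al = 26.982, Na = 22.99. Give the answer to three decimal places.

Na2O (M=61.979): mol = 0.11439; Na = 0.22878, O = 0.11439.
CaO (M=56.077): mol = 0.14444; Ca = 0.14444, O = 0.14444.
Al2O3 (M=101.961): mol = 0.25735; Al = 0.51470, O = 0.77205.
SiO2 (M=60.083): mol = 0.97898; Si = 0.97898, O = 1.95796.
ΣO = 2.98884; factor = 8/ΣO = 2.67662.
Al apfu = 0.51470 × 2.67662 = 1.378.

1.378 Al apfu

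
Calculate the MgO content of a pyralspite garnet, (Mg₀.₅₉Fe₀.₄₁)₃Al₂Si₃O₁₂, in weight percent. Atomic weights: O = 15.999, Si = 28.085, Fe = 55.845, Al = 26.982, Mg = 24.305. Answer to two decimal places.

M((Mg₀.₅₉Fe₀.₄₁)₃Al₂Si₃O₁₂) = 441.916 g/mol; M(MgO) = 40.304 g/mol.
Moles MgO per formula unit = 1.77 Mg ÷ 1 = 1.7700.
MgO fraction = (1.7700 × 40.304) / 441.916 = 71.338/441.916 = 0.1614.

16.14 wt%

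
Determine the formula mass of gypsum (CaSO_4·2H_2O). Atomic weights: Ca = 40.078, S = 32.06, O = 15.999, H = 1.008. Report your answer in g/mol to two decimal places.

172.16 g/mol

M = 1·40.078 + 1·32.06 + 6·15.999 + 4·1.008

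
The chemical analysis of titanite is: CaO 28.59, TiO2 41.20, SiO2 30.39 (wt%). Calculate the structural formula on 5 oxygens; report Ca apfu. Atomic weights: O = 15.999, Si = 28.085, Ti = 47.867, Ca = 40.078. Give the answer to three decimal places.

CaO: 28.59/56.077 = 0.50983 mol → 0.50983 mol Ca, 0.50983 mol O.
TiO2: 41.20/79.865 = 0.51587 mol → 0.51587 mol Ti, 1.03174 mol O.
SiO2: 30.39/60.083 = 0.50580 mol → 0.50580 mol Si, 1.01160 mol O.
Total oxygen = 2.55317 mol. Normalization factor = 5/2.55317 = 1.95835.
Ca per 5 O = 0.50983 × 1.95835 = 0.998.

0.998 Ca apfu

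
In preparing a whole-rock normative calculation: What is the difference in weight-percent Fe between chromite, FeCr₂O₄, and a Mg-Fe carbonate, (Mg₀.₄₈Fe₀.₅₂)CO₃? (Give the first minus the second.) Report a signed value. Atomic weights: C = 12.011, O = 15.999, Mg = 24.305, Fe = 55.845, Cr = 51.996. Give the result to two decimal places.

-3.88 percentage points

Fe in FeCr₂O₄: molar mass 223.833 g/mol; 1×55.845 = 55.845 g → 24.95 wt%.
Fe in (Mg₀.₄₈Fe₀.₅₂)CO₃: molar mass 100.714 g/mol; 0.52×55.845 = 29.039 g → 28.83 wt%.
Difference = 24.95 − 28.83 = -3.88 percentage points.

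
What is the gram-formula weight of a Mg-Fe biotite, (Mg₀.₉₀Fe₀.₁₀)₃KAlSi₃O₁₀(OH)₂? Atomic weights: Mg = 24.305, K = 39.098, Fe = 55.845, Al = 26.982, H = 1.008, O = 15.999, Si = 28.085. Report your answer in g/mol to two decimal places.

The formula mass is the sum 2.70*24.305 + 0.30*55.845 + 1*39.098 + 1*26.982 + 3*28.085 + 12*15.999 + 2*1.008.

426.72 g/mol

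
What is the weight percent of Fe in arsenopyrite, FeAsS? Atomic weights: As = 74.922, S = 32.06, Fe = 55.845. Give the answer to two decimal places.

34.30 wt%

Formula mass = 1*55.845 + 1*74.922 + 1*32.06 = 162.827 g/mol, of which 55.845 g is Fe.
So Fe makes up 55.845/162.827 = 0.3430 of the mass, i.e. 34.30%.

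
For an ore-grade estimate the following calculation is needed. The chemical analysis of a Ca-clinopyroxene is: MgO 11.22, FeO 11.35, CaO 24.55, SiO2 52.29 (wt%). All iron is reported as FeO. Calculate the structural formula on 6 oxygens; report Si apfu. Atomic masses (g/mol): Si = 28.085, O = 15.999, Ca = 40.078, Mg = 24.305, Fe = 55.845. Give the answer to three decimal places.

1.997 Si apfu

MgO: 11.22/40.304 = 0.27838 mol → 0.27838 mol Mg, 0.27838 mol O.
FeO: 11.35/71.844 = 0.15798 mol → 0.15798 mol Fe, 0.15798 mol O.
CaO: 24.55/56.077 = 0.43779 mol → 0.43779 mol Ca, 0.43779 mol O.
SiO2: 52.29/60.083 = 0.87030 mol → 0.87030 mol Si, 1.74060 mol O.
Total oxygen = 2.61475 mol. Normalization factor = 6/2.61475 = 2.29467.
Si per 6 O = 0.87030 × 2.29467 = 1.997.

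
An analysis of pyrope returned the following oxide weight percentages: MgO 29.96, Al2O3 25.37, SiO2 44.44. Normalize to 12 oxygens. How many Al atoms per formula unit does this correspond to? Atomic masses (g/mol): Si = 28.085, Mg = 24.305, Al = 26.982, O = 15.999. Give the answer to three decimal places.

2.011 Al apfu

29.96 wt% MgO ÷ 40.304 g/mol = 0.74335 mol, giving 0.74335 Mg and 0.74335 O.
25.37 wt% Al2O3 ÷ 101.961 g/mol = 0.24882 mol, giving 0.49764 Al and 0.74646 O.
44.44 wt% SiO2 ÷ 60.083 g/mol = 0.73964 mol, giving 0.73964 Si and 1.47928 O.
Oxygen sums to 2.96909; scaling by 12/2.96909 = 4.04164 puts the formula on 12 O.
Al: 0.49764 × 4.04164 = 2.011 atoms per formula unit.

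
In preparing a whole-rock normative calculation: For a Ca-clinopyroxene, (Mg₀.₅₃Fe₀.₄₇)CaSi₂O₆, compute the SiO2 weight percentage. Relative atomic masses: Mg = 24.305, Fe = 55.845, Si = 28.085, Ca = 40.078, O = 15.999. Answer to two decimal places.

Molar mass of (Mg₀.₅₃Fe₀.₄₇)CaSi₂O₆ = 0.53*24.305 + 0.47*55.845 + 1*40.078 + 2*28.085 + 6*15.999 = 231.371 g/mol.
Each formula unit contains 2 Si, equivalent to 2/1 = 2.0000 mol SiO2.
M(SiO2) = 1×28.085 + 2×15.999 = 60.083 g/mol.
Mass of SiO2 per formula unit = 2.0000 × 60.083 = 120.166 g.
SiO2 wt% = 120.166 / 231.371 × 100 = 51.94%.

51.94 wt%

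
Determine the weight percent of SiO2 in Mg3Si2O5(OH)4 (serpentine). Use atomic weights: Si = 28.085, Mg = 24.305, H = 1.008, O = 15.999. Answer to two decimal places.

43.36 wt%

Formula mass = 277.108 g/mol.
2 Si → 2.0000 mol SiO2 per formula unit; M(SiO2) = 60.083, so SiO2 mass = 120.166 g.
120.166/277.108 × 100 = 43.36 wt%.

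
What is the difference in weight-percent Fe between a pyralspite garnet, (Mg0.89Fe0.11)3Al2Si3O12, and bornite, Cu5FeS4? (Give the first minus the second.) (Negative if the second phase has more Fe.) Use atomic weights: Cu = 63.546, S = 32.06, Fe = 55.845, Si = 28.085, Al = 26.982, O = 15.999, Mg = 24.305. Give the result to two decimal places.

-6.67 percentage points

First mineral: 18.429 g Fe in 413.530 g formula = 4.46 wt% Fe.
Second mineral: 55.845 g Fe in 501.815 g formula = 11.13 wt% Fe.
4.46% − 11.13% gives a difference of -6.67 percentage points.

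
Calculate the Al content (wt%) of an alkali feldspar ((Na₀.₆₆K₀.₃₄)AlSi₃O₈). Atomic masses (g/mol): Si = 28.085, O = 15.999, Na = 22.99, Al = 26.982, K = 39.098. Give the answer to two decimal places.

10.08 wt%

Molar mass of (Na₀.₆₆K₀.₃₄)AlSi₃O₈: 0.66*22.99 + 0.34*39.098 + 1*26.982 + 3*28.085 + 8*15.999 = 267.696 g/mol.
Mass of Al per formula unit: 1 × 26.982 = 26.982 g.
Weight fraction Al = 26.982 / 267.696 = 0.1008.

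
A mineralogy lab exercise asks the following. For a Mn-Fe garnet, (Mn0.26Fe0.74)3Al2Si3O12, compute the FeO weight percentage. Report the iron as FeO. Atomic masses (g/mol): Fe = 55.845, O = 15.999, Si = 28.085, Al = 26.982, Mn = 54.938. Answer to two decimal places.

Molar mass of (Mn0.26Fe0.74)3Al2Si3O12 = 0.78*54.938 + 2.22*55.845 + 2*26.982 + 3*28.085 + 12*15.999 = 497.035 g/mol.
Each formula unit contains 2.22 Fe, equivalent to 2.22/1 = 2.2200 mol FeO.
M(FeO) = 1×55.845 + 1×15.999 = 71.844 g/mol.
Mass of FeO per formula unit = 2.2200 × 71.844 = 159.494 g.
FeO wt% = 159.494 / 497.035 × 100 = 32.09%.

32.09 wt%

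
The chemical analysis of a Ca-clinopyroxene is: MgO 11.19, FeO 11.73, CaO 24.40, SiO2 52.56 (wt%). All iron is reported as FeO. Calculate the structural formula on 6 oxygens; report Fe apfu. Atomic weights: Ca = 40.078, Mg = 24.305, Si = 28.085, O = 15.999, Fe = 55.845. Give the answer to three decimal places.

11.19 wt% MgO ÷ 40.304 g/mol = 0.27764 mol, giving 0.27764 Mg and 0.27764 O.
11.73 wt% FeO ÷ 71.844 g/mol = 0.16327 mol, giving 0.16327 Fe and 0.16327 O.
24.40 wt% CaO ÷ 56.077 g/mol = 0.43512 mol, giving 0.43512 Ca and 0.43512 O.
52.56 wt% SiO2 ÷ 60.083 g/mol = 0.87479 mol, giving 0.87479 Si and 1.74958 O.
Oxygen sums to 2.62561; scaling by 6/2.62561 = 2.28518 puts the formula on 6 O.
Fe: 0.16327 × 2.28518 = 0.373 atoms per formula unit.

0.373 Fe apfu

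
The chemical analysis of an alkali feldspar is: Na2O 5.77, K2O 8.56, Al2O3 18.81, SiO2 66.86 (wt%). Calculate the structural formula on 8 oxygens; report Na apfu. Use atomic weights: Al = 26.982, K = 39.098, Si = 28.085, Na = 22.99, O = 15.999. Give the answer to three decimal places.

Na2O: 5.77/61.979 = 0.09310 mol → 0.18620 mol Na, 0.09310 mol O.
K2O: 8.56/94.195 = 0.09088 mol → 0.18176 mol K, 0.09088 mol O.
Al2O3: 18.81/101.961 = 0.18448 mol → 0.36896 mol Al, 0.55344 mol O.
SiO2: 66.86/60.083 = 1.11279 mol → 1.11279 mol Si, 2.22558 mol O.
Total oxygen = 2.96300 mol. Normalization factor = 8/2.96300 = 2.69997.
Na per 8 O = 0.18620 × 2.69997 = 0.503.

0.503 Na apfu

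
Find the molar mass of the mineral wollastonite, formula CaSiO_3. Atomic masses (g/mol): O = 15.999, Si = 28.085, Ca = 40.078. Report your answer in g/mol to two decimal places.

116.16 g/mol

Ca: 1 × 40.078 = 40.0780
Si: 1 × 28.085 = 28.0850
O: 3 × 15.999 = 47.9970
Summing the contributions gives the formula mass.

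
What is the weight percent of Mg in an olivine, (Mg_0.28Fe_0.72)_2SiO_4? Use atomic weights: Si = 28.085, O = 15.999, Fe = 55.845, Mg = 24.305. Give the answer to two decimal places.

7.31 mass %

Molar mass of (Mg_0.28Fe_0.72)_2SiO_4: 0.56·24.305 + 1.44·55.845 + 1·28.085 + 4·15.999 = 186.109 g/mol.
Mass of Mg per formula unit: 0.56 × 24.305 = 13.611 g.
Weight fraction Mg = 13.611 / 186.109 = 0.0731.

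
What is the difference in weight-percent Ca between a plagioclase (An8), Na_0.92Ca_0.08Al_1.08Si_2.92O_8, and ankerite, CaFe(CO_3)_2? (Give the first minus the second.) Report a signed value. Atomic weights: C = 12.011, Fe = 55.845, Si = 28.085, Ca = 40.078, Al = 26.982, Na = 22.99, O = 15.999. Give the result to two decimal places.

-17.34 percentage points

First mineral: 3.206 g Ca in 263.498 g formula = 1.22 wt% Ca.
Second mineral: 40.078 g Ca in 215.939 g formula = 18.56 wt% Ca.
1.22% − 18.56% gives a difference of -17.34 percentage points.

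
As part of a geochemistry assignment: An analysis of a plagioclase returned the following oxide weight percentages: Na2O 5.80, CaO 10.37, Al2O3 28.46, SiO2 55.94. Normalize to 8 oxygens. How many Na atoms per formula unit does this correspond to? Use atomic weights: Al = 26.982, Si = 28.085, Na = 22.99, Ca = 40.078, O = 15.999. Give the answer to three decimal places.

Na2O (M=61.979): mol = 0.09358; Na = 0.18716, O = 0.09358.
CaO (M=56.077): mol = 0.18492; Ca = 0.18492, O = 0.18492.
Al2O3 (M=101.961): mol = 0.27913; Al = 0.55826, O = 0.83739.
SiO2 (M=60.083): mol = 0.93105; Si = 0.93105, O = 1.86210.
ΣO = 2.97799; factor = 8/ΣO = 2.68638.
Na apfu = 0.18716 × 2.68638 = 0.503.

0.503 Na apfu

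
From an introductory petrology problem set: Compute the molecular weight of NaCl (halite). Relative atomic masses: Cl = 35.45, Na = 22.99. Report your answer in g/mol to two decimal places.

58.44 g/mol

M = 1·22.99 + 1·35.45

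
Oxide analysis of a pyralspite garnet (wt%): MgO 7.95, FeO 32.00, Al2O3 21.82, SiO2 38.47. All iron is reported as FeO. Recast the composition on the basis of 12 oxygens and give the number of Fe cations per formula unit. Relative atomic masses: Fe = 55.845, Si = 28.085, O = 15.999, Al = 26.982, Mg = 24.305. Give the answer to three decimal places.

2.084 Fe apfu

7.95 wt% MgO ÷ 40.304 g/mol = 0.19725 mol, giving 0.19725 Mg and 0.19725 O.
32.00 wt% FeO ÷ 71.844 g/mol = 0.44541 mol, giving 0.44541 Fe and 0.44541 O.
21.82 wt% Al2O3 ÷ 101.961 g/mol = 0.21400 mol, giving 0.42800 Al and 0.64200 O.
38.47 wt% SiO2 ÷ 60.083 g/mol = 0.64028 mol, giving 0.64028 Si and 1.28056 O.
Oxygen sums to 2.56522; scaling by 12/2.56522 = 4.67796 puts the formula on 12 O.
Fe: 0.44541 × 4.67796 = 2.084 atoms per formula unit.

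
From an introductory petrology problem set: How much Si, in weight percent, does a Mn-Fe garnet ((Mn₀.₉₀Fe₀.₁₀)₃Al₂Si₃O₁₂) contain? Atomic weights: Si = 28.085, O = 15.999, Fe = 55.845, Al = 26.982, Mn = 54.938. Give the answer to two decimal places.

Molar mass of (Mn₀.₉₀Fe₀.₁₀)₃Al₂Si₃O₁₂: 2.70×54.938 + 0.30×55.845 + 2×26.982 + 3×28.085 + 12×15.999 = 495.293 g/mol.
Mass of Si per formula unit: 3 × 28.085 = 84.255 g.
Weight fraction Si = 84.255 / 495.293 = 0.1701.

17.01 weight percent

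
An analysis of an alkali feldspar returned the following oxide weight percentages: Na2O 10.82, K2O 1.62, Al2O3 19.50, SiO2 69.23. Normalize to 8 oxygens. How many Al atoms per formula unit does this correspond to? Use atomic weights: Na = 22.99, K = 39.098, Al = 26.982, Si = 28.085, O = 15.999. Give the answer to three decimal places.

Na2O: 10.82/61.979 = 0.17458 mol → 0.34916 mol Na, 0.17458 mol O.
K2O: 1.62/94.195 = 0.01720 mol → 0.03440 mol K, 0.01720 mol O.
Al2O3: 19.50/101.961 = 0.19125 mol → 0.38250 mol Al, 0.57375 mol O.
SiO2: 69.23/60.083 = 1.15224 mol → 1.15224 mol Si, 2.30448 mol O.
Total oxygen = 3.07001 mol. Normalization factor = 8/3.07001 = 2.60585.
Al per 8 O = 0.38250 × 2.60585 = 0.997.

0.997 Al apfu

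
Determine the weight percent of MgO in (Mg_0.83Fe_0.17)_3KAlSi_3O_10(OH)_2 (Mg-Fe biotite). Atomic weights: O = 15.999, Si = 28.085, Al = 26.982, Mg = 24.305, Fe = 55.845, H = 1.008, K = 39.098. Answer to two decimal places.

M((Mg_0.83Fe_0.17)_3KAlSi_3O_10(OH)_2) = 433.339 g/mol; M(MgO) = 40.304 g/mol.
Moles MgO per formula unit = 2.49 Mg ÷ 1 = 2.4900.
MgO fraction = (2.4900 × 40.304) / 433.339 = 100.357/433.339 = 0.2316.

23.16 wt%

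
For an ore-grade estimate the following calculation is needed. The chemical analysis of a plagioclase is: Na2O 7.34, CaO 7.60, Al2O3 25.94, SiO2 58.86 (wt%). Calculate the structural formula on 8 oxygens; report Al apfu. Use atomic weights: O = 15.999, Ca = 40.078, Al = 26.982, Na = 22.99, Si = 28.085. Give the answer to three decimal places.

1.368 Al apfu

7.34 wt% Na2O ÷ 61.979 g/mol = 0.11843 mol, giving 0.23686 Na and 0.11843 O.
7.60 wt% CaO ÷ 56.077 g/mol = 0.13553 mol, giving 0.13553 Ca and 0.13553 O.
25.94 wt% Al2O3 ÷ 101.961 g/mol = 0.25441 mol, giving 0.50882 Al and 0.76323 O.
58.86 wt% SiO2 ÷ 60.083 g/mol = 0.97964 mol, giving 0.97964 Si and 1.95928 O.
Oxygen sums to 2.97647; scaling by 8/2.97647 = 2.68775 puts the formula on 8 O.
Al: 0.50882 × 2.68775 = 1.368 atoms per formula unit.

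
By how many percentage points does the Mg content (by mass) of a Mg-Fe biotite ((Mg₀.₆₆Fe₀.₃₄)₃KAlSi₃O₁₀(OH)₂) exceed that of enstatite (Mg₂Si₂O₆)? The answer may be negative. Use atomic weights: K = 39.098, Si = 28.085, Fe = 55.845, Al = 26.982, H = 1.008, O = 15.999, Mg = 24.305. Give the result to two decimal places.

-13.50 percentage points

M((Mg₀.₆₆Fe₀.₃₄)₃KAlSi₃O₁₀(OH)₂) = 449.425 g/mol, so wt% Mg = 48.124/449.425 × 100 = 10.71%.
M(Mg₂Si₂O₆) = 200.774 g/mol, so wt% Mg = 48.610/200.774 × 100 = 24.21%.
10.71 − 24.21 = -13.50 pp.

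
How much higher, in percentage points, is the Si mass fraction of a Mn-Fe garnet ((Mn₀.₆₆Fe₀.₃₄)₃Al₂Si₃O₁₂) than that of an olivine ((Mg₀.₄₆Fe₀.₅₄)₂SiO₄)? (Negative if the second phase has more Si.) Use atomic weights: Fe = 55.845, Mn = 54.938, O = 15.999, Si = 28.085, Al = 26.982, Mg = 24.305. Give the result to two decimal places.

M((Mn₀.₆₆Fe₀.₃₄)₃Al₂Si₃O₁₂) = 495.946 g/mol, so wt% Si = 84.255/495.946 × 100 = 16.99%.
M((Mg₀.₄₆Fe₀.₅₄)₂SiO₄) = 174.754 g/mol, so wt% Si = 28.085/174.754 × 100 = 16.07%.
16.99 − 16.07 = 0.92 pp.

0.92 percentage points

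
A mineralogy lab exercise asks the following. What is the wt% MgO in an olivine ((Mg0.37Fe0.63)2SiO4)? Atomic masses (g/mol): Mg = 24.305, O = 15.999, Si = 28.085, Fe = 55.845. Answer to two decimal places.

16.53 wt%

Molar mass of (Mg0.37Fe0.63)2SiO4 = 0.74*24.305 + 1.26*55.845 + 1*28.085 + 4*15.999 = 180.431 g/mol.
Each formula unit contains 0.74 Mg, equivalent to 0.74/1 = 0.7400 mol MgO.
M(MgO) = 1×24.305 + 1×15.999 = 40.304 g/mol.
Mass of MgO per formula unit = 0.7400 × 40.304 = 29.825 g.
MgO wt% = 29.825 / 180.431 × 100 = 16.53%.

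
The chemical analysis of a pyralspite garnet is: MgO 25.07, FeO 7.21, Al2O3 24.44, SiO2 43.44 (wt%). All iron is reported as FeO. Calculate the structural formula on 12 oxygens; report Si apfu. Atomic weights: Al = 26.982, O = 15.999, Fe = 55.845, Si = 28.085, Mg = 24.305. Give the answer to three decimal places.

MgO: 25.07/40.304 = 0.62202 mol → 0.62202 mol Mg, 0.62202 mol O.
FeO: 7.21/71.844 = 0.10036 mol → 0.10036 mol Fe, 0.10036 mol O.
Al2O3: 24.44/101.961 = 0.23970 mol → 0.47940 mol Al, 0.71910 mol O.
SiO2: 43.44/60.083 = 0.72300 mol → 0.72300 mol Si, 1.44600 mol O.
Total oxygen = 2.88748 mol. Normalization factor = 12/2.88748 = 4.15587.
Si per 12 O = 0.72300 × 4.15587 = 3.005.

3.005 Si apfu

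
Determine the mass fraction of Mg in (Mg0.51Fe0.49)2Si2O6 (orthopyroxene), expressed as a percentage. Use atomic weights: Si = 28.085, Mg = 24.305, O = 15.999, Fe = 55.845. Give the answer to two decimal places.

M((Mg0.51Fe0.49)2Si2O6) = 231.683 g/mol.
Mg contributes 1.02 × 24.305 = 24.791 g per mole.
24.791/231.683 = 0.1070 → 10.70%.

10.70 wt%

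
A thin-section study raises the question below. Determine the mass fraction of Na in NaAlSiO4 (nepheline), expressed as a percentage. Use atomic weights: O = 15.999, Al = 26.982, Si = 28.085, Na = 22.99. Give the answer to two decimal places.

16.18 weight percent

Molar mass of NaAlSiO4: 1*22.99 + 1*26.982 + 1*28.085 + 4*15.999 = 142.053 g/mol.
Mass of Na per formula unit: 1 × 22.99 = 22.990 g.
Weight fraction Na = 22.990 / 142.053 = 0.1618.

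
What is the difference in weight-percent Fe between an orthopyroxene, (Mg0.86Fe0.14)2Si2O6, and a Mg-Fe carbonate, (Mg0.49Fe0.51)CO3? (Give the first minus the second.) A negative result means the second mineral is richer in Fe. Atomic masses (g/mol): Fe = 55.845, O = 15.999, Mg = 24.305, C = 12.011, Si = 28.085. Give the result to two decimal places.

M((Mg0.86Fe0.14)2Si2O6) = 209.605 g/mol, so wt% Fe = 15.637/209.605 × 100 = 7.46%.
M((Mg0.49Fe0.51)CO3) = 100.398 g/mol, so wt% Fe = 28.481/100.398 × 100 = 28.37%.
7.46 − 28.37 = -20.91 pp.

-20.91 percentage points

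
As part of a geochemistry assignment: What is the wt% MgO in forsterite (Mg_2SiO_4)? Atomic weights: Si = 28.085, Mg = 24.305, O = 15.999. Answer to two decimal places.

Molar mass of Mg_2SiO_4 = 2·24.305 + 1·28.085 + 4·15.999 = 140.691 g/mol.
Each formula unit contains 2 Mg, equivalent to 2/1 = 2.0000 mol MgO.
M(MgO) = 1×24.305 + 1×15.999 = 40.304 g/mol.
Mass of MgO per formula unit = 2.0000 × 40.304 = 80.608 g.
MgO wt% = 80.608 / 140.691 × 100 = 57.29%.

57.29 wt%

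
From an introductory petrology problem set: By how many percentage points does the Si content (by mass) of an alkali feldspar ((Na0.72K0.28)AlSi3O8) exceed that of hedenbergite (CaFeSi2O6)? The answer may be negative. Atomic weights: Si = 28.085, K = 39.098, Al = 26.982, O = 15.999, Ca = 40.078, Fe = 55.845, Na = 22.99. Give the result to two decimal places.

M((Na0.72K0.28)AlSi3O8) = 266.729 g/mol, so wt% Si = 84.255/266.729 × 100 = 31.59%.
M(CaFeSi2O6) = 248.087 g/mol, so wt% Si = 56.170/248.087 × 100 = 22.64%.
31.59 − 22.64 = 8.95 pp.

8.95 percentage points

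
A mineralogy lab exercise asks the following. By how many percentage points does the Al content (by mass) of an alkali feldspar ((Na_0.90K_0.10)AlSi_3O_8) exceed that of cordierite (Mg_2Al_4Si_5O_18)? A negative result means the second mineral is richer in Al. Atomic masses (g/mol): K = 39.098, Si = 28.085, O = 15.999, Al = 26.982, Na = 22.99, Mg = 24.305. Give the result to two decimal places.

M((Na_0.90K_0.10)AlSi_3O_8) = 263.830 g/mol, so wt% Al = 26.982/263.830 × 100 = 10.23%.
M(Mg_2Al_4Si_5O_18) = 584.945 g/mol, so wt% Al = 107.928/584.945 × 100 = 18.45%.
10.23 − 18.45 = -8.22 pp.

-8.22 percentage points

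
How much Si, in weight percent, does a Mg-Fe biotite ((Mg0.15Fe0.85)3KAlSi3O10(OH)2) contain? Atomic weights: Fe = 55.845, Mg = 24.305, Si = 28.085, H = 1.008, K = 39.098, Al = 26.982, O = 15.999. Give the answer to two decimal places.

Formula mass = 0.45*24.305 + 2.55*55.845 + 1*39.098 + 1*26.982 + 3*28.085 + 12*15.999 + 2*1.008 = 497.681 g/mol, of which 84.255 g is Si.
So Si makes up 84.255/497.681 = 0.1693 of the mass, i.e. 16.93%.

16.93 weight percent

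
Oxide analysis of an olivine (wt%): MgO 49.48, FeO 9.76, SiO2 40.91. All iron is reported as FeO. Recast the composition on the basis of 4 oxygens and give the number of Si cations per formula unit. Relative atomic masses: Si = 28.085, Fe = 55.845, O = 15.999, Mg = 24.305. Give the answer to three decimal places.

MgO (M=40.304): mol = 1.22767; Mg = 1.22767, O = 1.22767.
FeO (M=71.844): mol = 0.13585; Fe = 0.13585, O = 0.13585.
SiO2 (M=60.083): mol = 0.68089; Si = 0.68089, O = 1.36178.
ΣO = 2.72530; factor = 4/ΣO = 1.46773.
Si apfu = 0.68089 × 1.46773 = 0.999.

0.999 Si apfu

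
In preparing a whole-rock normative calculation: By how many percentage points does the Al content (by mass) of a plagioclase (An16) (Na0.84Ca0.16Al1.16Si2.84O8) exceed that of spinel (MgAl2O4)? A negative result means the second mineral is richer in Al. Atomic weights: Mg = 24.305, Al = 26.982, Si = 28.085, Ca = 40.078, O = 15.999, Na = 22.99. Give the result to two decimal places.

-26.11 percentage points

First mineral: 31.299 g Al in 264.777 g formula = 11.82 wt% Al.
Second mineral: 53.964 g Al in 142.265 g formula = 37.93 wt% Al.
11.82% − 37.93% gives a difference of -26.11 percentage points.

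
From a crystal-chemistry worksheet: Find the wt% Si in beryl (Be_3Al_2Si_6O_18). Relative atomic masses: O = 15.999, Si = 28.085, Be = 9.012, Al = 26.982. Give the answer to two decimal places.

Formula mass = 3·9.012 + 2·26.982 + 6·28.085 + 18·15.999 = 537.492 g/mol, of which 168.510 g is Si.
So Si makes up 168.510/537.492 = 0.3135 of the mass, i.e. 31.35%.

31.35 wt%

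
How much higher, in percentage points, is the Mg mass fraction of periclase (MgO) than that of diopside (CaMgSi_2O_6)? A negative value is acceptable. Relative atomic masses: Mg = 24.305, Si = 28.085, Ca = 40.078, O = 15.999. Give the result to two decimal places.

49.08 percentage points

Mg in MgO: molar mass 40.304 g/mol; 1×24.305 = 24.305 g → 60.30 wt%.
Mg in CaMgSi_2O_6: molar mass 216.547 g/mol; 1×24.305 = 24.305 g → 11.22 wt%.
Difference = 60.30 − 11.22 = 49.08 percentage points.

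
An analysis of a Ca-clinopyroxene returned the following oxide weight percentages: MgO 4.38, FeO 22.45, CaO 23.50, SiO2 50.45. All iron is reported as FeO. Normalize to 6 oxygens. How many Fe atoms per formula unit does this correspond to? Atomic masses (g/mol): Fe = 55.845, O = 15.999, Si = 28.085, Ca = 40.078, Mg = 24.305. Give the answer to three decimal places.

0.744 Fe apfu

MgO (M=40.304): mol = 0.10867; Mg = 0.10867, O = 0.10867.
FeO (M=71.844): mol = 0.31248; Fe = 0.31248, O = 0.31248.
CaO (M=56.077): mol = 0.41907; Ca = 0.41907, O = 0.41907.
SiO2 (M=60.083): mol = 0.83967; Si = 0.83967, O = 1.67934.
ΣO = 2.51956; factor = 6/ΣO = 2.38137.
Fe apfu = 0.31248 × 2.38137 = 0.744.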